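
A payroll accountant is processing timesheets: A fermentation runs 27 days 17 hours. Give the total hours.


Days: 27
Extra hours: 17
Hours per day: 24
Days to hours: 27 x 24 = 648
Total: 648 + 17 = 665

665


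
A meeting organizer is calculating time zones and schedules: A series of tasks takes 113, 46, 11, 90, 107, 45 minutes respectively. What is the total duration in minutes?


Durations: 113, 46, 11, 90, 107, 45
Running sum: 113
+ 46 = 159
+ 11 = 170
+ 90 = 260
+ 107 = 367
+ 45 = 412
Total duration: 412 minutes
That is 6 hours and 52 minutes

412


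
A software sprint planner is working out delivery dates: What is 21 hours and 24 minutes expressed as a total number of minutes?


Hours: 21
Minutes: 24
Convert hours to minutes: 21 x 60 = 1260
Add remaining minutes: 1260 + 24 = 1284

1284


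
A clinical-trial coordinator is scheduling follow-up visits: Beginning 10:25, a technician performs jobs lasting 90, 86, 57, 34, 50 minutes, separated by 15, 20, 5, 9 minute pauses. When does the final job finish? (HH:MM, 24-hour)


Start: 10:25 = 625 min from midnight
  after task 1 (90 min): 11:55
  after break (15 min): 12:10
  after task 2 (86 min): 13:36
  after break (20 min): 13:56
  after task 3 (57 min): 14:53
  after break (5 min): 14:58
  after task 4 (34 min): 15:32
  after break (9 min): 15:41
  after task 5 (50 min): 16:31
Total elapsed: 366 minutes
End time: 16:31

16:31


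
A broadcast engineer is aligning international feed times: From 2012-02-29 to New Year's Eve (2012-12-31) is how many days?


Start: February 29, 2012
End: December 31, 2012
Days left in February: 0
March: 31
April: 30
May: 31
June: 30
... plus remaining months
Sum of remaining months: 306
Total: 0 + 306 = 306

306


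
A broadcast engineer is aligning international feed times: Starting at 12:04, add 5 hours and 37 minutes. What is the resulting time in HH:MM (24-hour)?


Start time: 12:04
Adding: 5 hours 37 minutes
Minutes: 4 + 37 = 41
Hours: 12 + 5 + 0 = 17
Result: 17:41

17:41


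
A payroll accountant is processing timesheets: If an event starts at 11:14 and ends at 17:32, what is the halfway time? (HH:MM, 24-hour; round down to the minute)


Start time: 11:14 = 674 minutes from midnight
End time: 17:32 = 1052 minutes from midnight
Sum: 674 + 1052 = 1726
Midpoint: 1726 / 2 = 863 minutes
Convert: 863 / 60 = 14 hours, 23 minutes
Result: 14:23

14:23


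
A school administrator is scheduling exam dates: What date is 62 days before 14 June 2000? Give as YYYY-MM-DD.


Start: 2000-06-14
Subtracting 62 days
Days already passed in June: 14
After going back through June: 48 more days to subtract
May 2000: 31 days, 17 remaining
April 2000 has 30 days, need 17
Result: 2000-04-13

2000-04-13


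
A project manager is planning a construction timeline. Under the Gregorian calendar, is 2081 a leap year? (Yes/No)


Year: 2081
Divisible by 4? 2081 / 4 = 520.25 -> No
Not divisible by 4, so NOT a leap year

No


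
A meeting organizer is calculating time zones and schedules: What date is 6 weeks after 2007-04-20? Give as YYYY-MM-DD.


Start: 2007-04-20
Weeks to add: 6
Convert to days: 6 x 7 = 42 days
Add 42 days to 2007-04-20
Result: 2007-06-01

2007-06-01


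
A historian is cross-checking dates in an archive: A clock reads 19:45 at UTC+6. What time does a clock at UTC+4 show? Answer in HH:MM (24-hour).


Local time: 19:45 at UTC+6 (offset 6h)
Target zone: UTC+4 (offset 4h)
Difference: 4 - (6) = -2 hours
Calculation: 19 + (-2) = 17
Result: 17:45

17:45


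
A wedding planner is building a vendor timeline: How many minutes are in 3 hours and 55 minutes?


Hours: 3
Extra minutes: 55
Minutes per hour: 60
Hours to minutes: 3 x 60 = 180
Total: 180 + 55 = 235

235


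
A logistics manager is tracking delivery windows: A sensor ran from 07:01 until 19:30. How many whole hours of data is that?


Start: 07:01
End: 19:30
Hour difference: 19 - 7 = 12 hours
Minute difference: 30 - 1 = 29 minutes
Total minutes: 749
Complete hours: 749 / 60 = 12 (remainder 29)

12


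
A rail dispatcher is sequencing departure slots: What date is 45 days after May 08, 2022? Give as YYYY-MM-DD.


Start: 2022-05-08
Adding 45 days
Days remaining in May: 23
After May: 22 days still to add
June 2022 has 30 days, need 22
Result: 2022-06-22

2022-06-22


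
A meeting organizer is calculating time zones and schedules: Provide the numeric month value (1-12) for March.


Calendar month order:
2. February
3. March <--
4. April
March is month number 3

3


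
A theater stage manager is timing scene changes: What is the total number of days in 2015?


Year: 2015
Check leap year rules:
Divisible by 4? No
2015 is not a leap year
Days: 365

365


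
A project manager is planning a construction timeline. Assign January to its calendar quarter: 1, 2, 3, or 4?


Month: January (month 1)
Q1: January-March (months 1-3)
Q2: April-June (months 4-6)
Q3: July-September (months 7-9)
Q4: October-December (months 10-12)
Month 1 falls in Q1

1


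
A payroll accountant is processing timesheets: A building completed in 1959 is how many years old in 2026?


Birth year: 1959
Current year: 2026
Age = current year - birth year
Age = 2026 - 1959 = 67

67


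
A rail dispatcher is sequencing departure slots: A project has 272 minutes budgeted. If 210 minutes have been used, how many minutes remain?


Total budget: 272 minutes
Time used: 210 minutes
Remaining: 272 - 210 = 62 minutes
Percent used: 77.2%
Percent remaining: 22.8%

62


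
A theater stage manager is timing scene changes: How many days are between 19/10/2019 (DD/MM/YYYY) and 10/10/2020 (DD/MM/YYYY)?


Start date: 2019-10-19
End date: 2020-10-10
Oct 2019: +13 days
Nov 2019: +30 days
Dec 2019: +31 days
... (10 more months)
Total: 357 days

357


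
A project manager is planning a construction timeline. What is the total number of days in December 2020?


Month: December
Year: 2020
December is a 31-day month
Total: 31 days

31


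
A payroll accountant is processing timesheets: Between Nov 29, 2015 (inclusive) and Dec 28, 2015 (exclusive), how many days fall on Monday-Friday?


Start: 2015-11-29 (Sunday)
End (exclusive): 2015-12-28 (Monday)
Total calendar days: 29
Full weeks: 29 // 7 = 4 -> 20 weekdays
Remaining 1 days starting on Sunday:
  Sun(-) -> 0 weekdays
Total business days: 20 + 0 = 20

20


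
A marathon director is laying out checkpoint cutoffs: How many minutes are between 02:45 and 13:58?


Start time: 02:45 = 165 minutes from midnight
End time: 13:58 = 838 minutes from midnight
Difference: 838 - 165 = 673 minutes
That is 11 hours and 13 minutes

673


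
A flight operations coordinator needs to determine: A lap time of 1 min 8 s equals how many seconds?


Minutes: 1
Seconds: 8
Convert minutes to seconds: 1 x 60 = 60
Add remaining seconds: 60 + 8 = 68

68


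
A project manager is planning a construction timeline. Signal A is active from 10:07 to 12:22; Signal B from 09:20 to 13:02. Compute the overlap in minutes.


Interval A: [607, 742] minutes from midnight
Interval B: [560, 782] minutes from midnight
Overlap start = max(607, 560) = 607
Overlap end = min(742, 782) = 742
Overlap = 742 - 607 = 135 minutes

135


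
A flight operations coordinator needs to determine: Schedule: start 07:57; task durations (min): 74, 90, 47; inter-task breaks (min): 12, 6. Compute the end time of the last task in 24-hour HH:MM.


Start: 07:57 = 477 min from midnight
  after task 1 (74 min): 09:11
  after break (12 min): 09:23
  after task 2 (90 min): 10:53
  after break (6 min): 10:59
  after task 3 (47 min): 11:46
Total elapsed: 229 minutes
End time: 11:46

11:46


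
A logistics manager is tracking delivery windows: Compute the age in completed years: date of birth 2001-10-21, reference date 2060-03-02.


Birth: 2001-10-21
Reference: 2060-03-02
Year difference: 2060 - 2001 = 59
Has birthday (10-21) occurred by 03-02? No
Birthday not yet reached this year -> subtract 1
Age in full years: 58

58


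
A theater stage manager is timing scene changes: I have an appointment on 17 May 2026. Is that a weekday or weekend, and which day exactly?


Date: 2026-05-17
January 1, 2026 is a Thursday
Day of year: 137
Offset from Jan 1: 136 days
136 mod 7 = 3
Result: Sunday

Sunday


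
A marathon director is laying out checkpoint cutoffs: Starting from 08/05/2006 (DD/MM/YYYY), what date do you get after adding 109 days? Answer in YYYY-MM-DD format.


Start: 2006-05-08
Adding 109 days
Days remaining in May: 23
After May: 86 days still to add
June 2006: 30 days, 56 remaining
July 2006: 31 days, 25 remaining
August 2006 has 31 days, need 25
Result: 2006-08-25

2006-08-25


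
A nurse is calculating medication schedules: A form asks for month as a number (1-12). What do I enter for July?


Calendar month order:
6. June
7. July <--
8. August
July is month number 7

7


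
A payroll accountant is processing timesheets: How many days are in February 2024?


Month: February
Year: 2024
2024 is a leap year
February has 29 days
Total: 29 days

29


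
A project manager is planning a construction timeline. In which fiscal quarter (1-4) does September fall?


Month: September (month 9)
Q1: January-March (months 1-3)
Q2: April-June (months 4-6)
Q3: July-September (months 7-9)
Q4: October-December (months 10-12)
Month 9 falls in Q3

3


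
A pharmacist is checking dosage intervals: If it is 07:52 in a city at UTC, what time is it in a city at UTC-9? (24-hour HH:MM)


Local time: 07:52 at UTC (offset 0h)
Target zone: UTC-9 (offset -9h)
Difference: -9 - (0) = -9 hours
Calculation: 7 + (-9) = -2
Wraparound: (-2) mod 24 = 22
Result: 22:52

22:52


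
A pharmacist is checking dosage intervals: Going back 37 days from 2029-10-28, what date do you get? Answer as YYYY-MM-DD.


Start: 2029-10-28
Subtracting 37 days
Days already passed in October: 28
After going back through October: 9 more days to subtract
September 2029 has 30 days, need 9
Result: 2029-09-21

2029-09-21


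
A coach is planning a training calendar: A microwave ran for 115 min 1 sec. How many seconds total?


Minutes: 115
Extra seconds: 1
Seconds per minute: 60
Minutes to seconds: 115 x 60 = 6900
Total: 6900 + 1 = 6901

6901


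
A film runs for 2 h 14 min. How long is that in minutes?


Hours: 2
Minutes: 14
Convert hours to minutes: 2 x 60 = 120
Add remaining minutes: 120 + 14 = 134

134


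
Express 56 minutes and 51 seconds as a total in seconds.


Minutes: 56
Seconds: 51
Convert minutes to seconds: 56 x 60 = 3360
Add remaining seconds: 3360 + 51 = 3411

3411


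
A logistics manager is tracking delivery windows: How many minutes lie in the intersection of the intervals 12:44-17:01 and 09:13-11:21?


Interval A: [764, 1021] minutes from midnight
Interval B: [553, 681] minutes from midnight
Overlap start = max(764, 553) = 764
Overlap end = min(1021, 681) = 681
End <= start, so the intervals do not overlap: 0 minutes

0


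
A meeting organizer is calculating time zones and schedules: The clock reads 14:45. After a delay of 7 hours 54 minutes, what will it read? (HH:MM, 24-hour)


Start time: 14:45
Adding: 7 hours 54 minutes
Minutes: 45 + 54 = 99
Minute overflow: 99 >= 60, so carry 1 hour, minutes = 39
Hours: 14 + 7 + 1 = 22
Result: 22:39

22:39


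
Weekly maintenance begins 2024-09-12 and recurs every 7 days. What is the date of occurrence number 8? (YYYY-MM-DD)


First occurrence: 2024-09-12 (occurrence 1)
Each occurrence is 7 days after the previous.
Occurrence 8 is 7 weeks after the first.
7 weeks = 49 days
2024-09-12 + 49 days = 2024-10-31

2024-10-31


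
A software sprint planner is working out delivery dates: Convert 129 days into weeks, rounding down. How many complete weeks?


Total days: 129
Days per week: 7
Division: 129 / 7 = 18 remainder 3
Complete weeks: 18
Remaining days: 3

18


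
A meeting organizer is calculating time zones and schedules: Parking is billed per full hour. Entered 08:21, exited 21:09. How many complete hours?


Start: 08:21
End: 21:09
Hour difference: 21 - 8 = 13 hours
Minute difference: 9 - 21 = -12 minutes
Total minutes: 768
Complete hours: 768 / 60 = 12 (remainder 48)

12


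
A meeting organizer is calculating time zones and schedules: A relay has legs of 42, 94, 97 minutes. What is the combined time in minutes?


Durations: 42, 94, 97
Running sum: 42
+ 94 = 136
+ 97 = 233
Total duration: 233 minutes
That is 3 hours and 53 minutes

233


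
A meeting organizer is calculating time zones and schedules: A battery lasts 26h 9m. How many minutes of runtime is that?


Hours: 26
Extra minutes: 9
Minutes per hour: 60
Hours to minutes: 26 x 60 = 1560
Total: 1560 + 9 = 1569

1569


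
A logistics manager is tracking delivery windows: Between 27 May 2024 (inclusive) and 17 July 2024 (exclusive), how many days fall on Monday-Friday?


Start: 2024-05-27 (Monday)
End (exclusive): 2024-07-17 (Wednesday)
Total calendar days: 51
Full weeks: 51 // 7 = 7 -> 35 weekdays
Remaining 2 days starting on Monday:
  Mon(w), Tue(w) -> 2 weekdays
Total business days: 35 + 2 = 37

37


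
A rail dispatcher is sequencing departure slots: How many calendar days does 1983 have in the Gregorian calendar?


Year: 1983
Check leap year rules:
Divisible by 4? No
1983 is not a leap year
Days: 365

365


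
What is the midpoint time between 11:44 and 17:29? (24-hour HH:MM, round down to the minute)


Start time: 11:44 = 704 minutes from midnight
End time: 17:29 = 1049 minutes from midnight
Sum: 704 + 1049 = 1753
Midpoint: 1753 / 2 = 876 minutes
Convert: 876 / 60 = 14 hours, 36 minutes
Result: 14:36

14:36


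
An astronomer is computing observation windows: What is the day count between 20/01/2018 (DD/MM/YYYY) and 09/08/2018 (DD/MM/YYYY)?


Start date: 2018-01-20
End date: 2018-08-09
Jan 2018: +12 days
Feb 2018: +28 days
Mar 2018: +31 days
... (5 more months)
Total: 201 days

201


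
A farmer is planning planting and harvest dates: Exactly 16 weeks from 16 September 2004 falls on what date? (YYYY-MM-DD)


Start: 2004-09-16
Weeks to add: 16
Convert to days: 16 x 7 = 112 days
Add 112 days to 2004-09-16
Result: 2005-01-06

2005-01-06


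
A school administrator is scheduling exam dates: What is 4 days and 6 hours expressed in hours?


Days: 4
Extra hours: 6
Hours per day: 24
Days to hours: 4 x 24 = 96
Total: 96 + 6 = 102

102


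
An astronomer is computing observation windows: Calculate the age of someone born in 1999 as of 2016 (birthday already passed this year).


Birth year: 1999
Current year: 2016
Age = current year - birth year
Age = 2016 - 1999 = 17

17


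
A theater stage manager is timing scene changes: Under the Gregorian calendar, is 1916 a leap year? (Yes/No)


Year: 1916
Divisible by 4? 1916 / 4 = 479.0 -> Yes
Divisible by 100? 1916 / 100 = 19.16 -> No
Divisible by 4 but not 100, so it IS a leap year

Yes


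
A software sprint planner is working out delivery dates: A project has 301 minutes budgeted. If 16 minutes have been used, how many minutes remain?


Total budget: 301 minutes
Time used: 16 minutes
Remaining: 301 - 16 = 285 minutes
Percent used: 5.3%
Percent remaining: 94.7%

285


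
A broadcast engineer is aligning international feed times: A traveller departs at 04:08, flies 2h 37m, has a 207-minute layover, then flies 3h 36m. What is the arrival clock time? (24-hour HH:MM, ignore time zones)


Depart: 04:08
Leg 1: +157 min -> 06:45
Layover: +207 min -> 10:12
Leg 2: +216 min -> 13:48
Total travel: 580 minutes = 9h 40m
Arrival: 13:48

13:48


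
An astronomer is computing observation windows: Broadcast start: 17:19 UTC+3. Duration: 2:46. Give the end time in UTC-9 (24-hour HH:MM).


Start: 17:19 in UTC+3
Step 1 - add duration:
  minutes: 19 + 46 = 65 (carry 1h)
  hours: 17 + 2 + 1 = 20
  end in UTC+3: 20:05
Step 2 - convert UTC+3 -> UTC-9:
  offset difference: -9 - (3) = -12 hours
  20 + (-12) = 8 -> mod 24 = 8
Result: 08:05 in UTC-9

08:05


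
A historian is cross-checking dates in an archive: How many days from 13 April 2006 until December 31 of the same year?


Start: April 13, 2006
End: December 31, 2006
Days left in April: 17
May: 31
June: 30
July: 31
August: 31
... plus remaining months
Sum of remaining months: 245
Total: 17 + 245 = 262

262


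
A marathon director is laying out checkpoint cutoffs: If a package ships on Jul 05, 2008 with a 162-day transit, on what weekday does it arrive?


Start: 2008-07-05 (Saturday)
Step 1 - find target date: add 162 days
  2008-07-05 + 162 days = 2008-12-14
Step 2 - day of week:
  162 mod 7 = 1
  Saturday + 1 days -> Sunday
Result: Sunday (2008-12-14)

Sunday


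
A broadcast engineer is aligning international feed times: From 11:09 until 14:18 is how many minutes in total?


Start time: 11:09 = 669 minutes from midnight
End time: 14:18 = 858 minutes from midnight
Difference: 858 - 669 = 189 minutes
That is 3 hours and 9 minutes

189


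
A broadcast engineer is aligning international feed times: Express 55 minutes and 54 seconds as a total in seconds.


Minutes: 55
Seconds: 54
Convert minutes to seconds: 55 x 60 = 3300
Add remaining seconds: 3300 + 54 = 3354

3354


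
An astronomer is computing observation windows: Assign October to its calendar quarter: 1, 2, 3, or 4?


Month: October (month 10)
Q1: January-March (months 1-3)
Q2: April-June (months 4-6)
Q3: July-September (months 7-9)
Q4: October-December (months 10-12)
Month 10 falls in Q4

4


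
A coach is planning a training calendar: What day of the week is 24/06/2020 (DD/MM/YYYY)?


Date: 2020-06-24
January 1, 2020 is a Wednesday
Day of year: 176
Offset from Jan 1: 175 days
175 mod 7 = 0
Result: Wednesday

Wednesday


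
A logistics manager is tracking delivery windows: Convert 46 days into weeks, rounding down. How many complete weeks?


Total days: 46
Days per week: 7
Division: 46 / 7 = 6 remainder 4
Complete weeks: 6
Remaining days: 4

6


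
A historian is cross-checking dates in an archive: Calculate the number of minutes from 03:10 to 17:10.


Start time: 03:10 = 190 minutes from midnight
End time: 17:10 = 1030 minutes from midnight
Difference: 1030 - 190 = 840 minutes
That is 14 hours and 0 minutes

840


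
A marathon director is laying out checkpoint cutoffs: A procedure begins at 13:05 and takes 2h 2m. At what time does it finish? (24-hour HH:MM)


Start time: 13:05
Adding: 2 hours 2 minutes
Minutes: 5 + 2 = 7
Hours: 13 + 2 + 0 = 15
Result: 15:07

15:07


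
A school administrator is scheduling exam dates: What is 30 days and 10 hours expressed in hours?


Days: 30
Extra hours: 10
Hours per day: 24
Days to hours: 30 x 24 = 720
Total: 720 + 10 = 730

730


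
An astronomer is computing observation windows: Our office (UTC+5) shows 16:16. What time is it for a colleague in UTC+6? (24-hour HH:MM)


Local time: 16:16 at UTC+5 (offset 5h)
Target zone: UTC+6 (offset 6h)
Difference: 6 - (5) = 1 hours
Calculation: 16 + (1) = 17
Result: 17:16

17:16


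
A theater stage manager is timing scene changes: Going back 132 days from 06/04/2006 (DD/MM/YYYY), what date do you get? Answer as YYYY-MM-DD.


Start: 2006-04-06
Subtracting 132 days
Days already passed in April: 6
After going back through April: 126 more days to subtract
March 2006: 31 days, 95 remaining
February 2006: 28 days, 67 remaining
January 2006: 31 days, 36 remaining
December 2005: 31 days, 5 remaining
Result: 2005-11-25

2005-11-25


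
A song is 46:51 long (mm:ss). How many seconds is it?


Minutes: 46
Extra seconds: 51
Seconds per minute: 60
Minutes to seconds: 46 x 60 = 2760
Total: 2760 + 51 = 2811

2811


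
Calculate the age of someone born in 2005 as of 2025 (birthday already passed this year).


Birth year: 2005
Current year: 2025
Age = current year - birth year
Age = 2025 - 2005 = 20

20


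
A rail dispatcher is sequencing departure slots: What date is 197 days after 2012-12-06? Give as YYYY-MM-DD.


Start: 2012-12-06
Adding 197 days
Days remaining in December: 25
After December: 172 days still to add
January 2013: 31 days, 141 remaining
February 2013: 28 days, 113 remaining
March 2013: 31 days, 82 remaining
April 2013: 30 days, 52 remaining
Result: 2013-06-21

2013-06-21


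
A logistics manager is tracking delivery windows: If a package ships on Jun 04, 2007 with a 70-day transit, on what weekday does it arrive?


Start: 2007-06-04 (Monday)
Step 1 - find target date: add 70 days
  2007-06-04 + 70 days = 2007-08-13
Step 2 - day of week:
  70 mod 7 = 0
  Monday + 0 days -> Monday
Result: Monday (2007-08-13)

Monday


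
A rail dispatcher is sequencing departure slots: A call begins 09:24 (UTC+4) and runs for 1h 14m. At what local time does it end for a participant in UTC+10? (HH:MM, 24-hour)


Start: 09:24 in UTC+4
Step 1 - add duration:
  minutes: 24 + 14 = 38
  hours: 9 + 1 + 0 = 10
  end in UTC+4: 10:38
Step 2 - convert UTC+4 -> UTC+10:
  offset difference: 10 - (4) = 6 hours
  10 + (6) = 16 -> mod 24 = 16
Result: 16:38 in UTC+10

16:38


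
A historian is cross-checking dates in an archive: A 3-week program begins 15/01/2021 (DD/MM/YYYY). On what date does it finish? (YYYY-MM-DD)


Start: 2021-01-15
Weeks to add: 3
Convert to days: 3 x 7 = 21 days
Add 21 days to 2021-01-15
Result: 2021-02-05

2021-02-05


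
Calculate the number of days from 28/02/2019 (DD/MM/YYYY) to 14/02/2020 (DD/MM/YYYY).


Start date: 2019-02-28
End date: 2020-02-14
Feb 2019: +1 days
Mar 2019: +31 days
Apr 2019: +30 days
... (10 more months)
Total: 351 days

351


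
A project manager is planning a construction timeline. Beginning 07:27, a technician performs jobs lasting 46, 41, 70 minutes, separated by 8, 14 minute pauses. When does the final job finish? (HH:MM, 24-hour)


Start: 07:27 = 447 min from midnight
  after task 1 (46 min): 08:13
  after break (8 min): 08:21
  after task 2 (41 min): 09:02
  after break (14 min): 09:16
  after task 3 (70 min): 10:26
Total elapsed: 179 minutes
End time: 10:26

10:26


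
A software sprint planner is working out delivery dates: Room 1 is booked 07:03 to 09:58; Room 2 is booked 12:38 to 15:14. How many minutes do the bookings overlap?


Interval A: [423, 598] minutes from midnight
Interval B: [758, 914] minutes from midnight
Overlap start = max(423, 758) = 758
Overlap end = min(598, 914) = 598
End <= start, so the intervals do not overlap: 0 minutes

0


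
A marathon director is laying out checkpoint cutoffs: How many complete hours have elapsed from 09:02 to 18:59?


Start: 09:02
End: 18:59
Hour difference: 18 - 9 = 9 hours
Minute difference: 59 - 2 = 57 minutes
Total minutes: 597
Complete hours: 597 / 60 = 9 (remainder 57)

9


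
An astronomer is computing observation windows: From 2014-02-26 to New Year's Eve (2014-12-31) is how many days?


Start: February 26, 2014
End: December 31, 2014
Days left in February: 2
March: 31
April: 30
May: 31
June: 30
... plus remaining months
Sum of remaining months: 306
Total: 2 + 306 = 308

308


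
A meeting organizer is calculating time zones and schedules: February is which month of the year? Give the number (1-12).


Calendar month order:
1. January
2. February <--
3. March
February is month number 2

2


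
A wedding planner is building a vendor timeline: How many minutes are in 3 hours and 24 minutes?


Hours: 3
Extra minutes: 24
Minutes per hour: 60
Hours to minutes: 3 x 60 = 180
Total: 180 + 24 = 204

204


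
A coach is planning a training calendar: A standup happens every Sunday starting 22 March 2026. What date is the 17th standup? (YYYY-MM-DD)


First occurrence: 2026-03-22 (occurrence 1)
Each occurrence is 7 days after the previous.
Occurrence 17 is 16 weeks after the first.
16 weeks = 112 days
2026-03-22 + 112 days = 2026-07-12

2026-07-12


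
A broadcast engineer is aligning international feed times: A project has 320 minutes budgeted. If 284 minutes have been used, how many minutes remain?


Total budget: 320 minutes
Time used: 284 minutes
Remaining: 320 - 284 = 36 minutes
Percent used: 88.8%
Percent remaining: 11.2%

36


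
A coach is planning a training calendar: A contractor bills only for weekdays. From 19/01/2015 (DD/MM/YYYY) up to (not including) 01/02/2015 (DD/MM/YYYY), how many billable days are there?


Start: 2015-01-19 (Monday)
End (exclusive): 2015-02-01 (Sunday)
Total calendar days: 13
Full weeks: 13 // 7 = 1 -> 5 weekdays
Remaining 6 days starting on Monday:
  Mon(w), Tue(w), Wed(w), Thu(w), Fri(w), Sat(-) -> 5 weekdays
Total business days: 5 + 5 = 10

10


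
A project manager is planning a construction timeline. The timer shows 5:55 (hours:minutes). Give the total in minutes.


Hours: 5
Minutes: 55
Convert hours to minutes: 5 x 60 = 300
Add remaining minutes: 300 + 55 = 355

355


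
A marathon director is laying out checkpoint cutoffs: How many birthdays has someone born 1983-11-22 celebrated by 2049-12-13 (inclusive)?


Birth: 1983-11-22
Reference: 2049-12-13
Year difference: 2049 - 1983 = 66
Has birthday (11-22) occurred by 12-13? Yes
Age in full years: 66

66


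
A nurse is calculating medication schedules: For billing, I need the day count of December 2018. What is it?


Month: December
Year: 2018
December is a 31-day month
Total: 31 days

31


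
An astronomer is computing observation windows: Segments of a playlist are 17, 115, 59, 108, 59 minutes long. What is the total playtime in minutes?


Durations: 17, 115, 59, 108, 59
Running sum: 17
+ 115 = 132
+ 59 = 191
+ 108 = 299
+ 59 = 358
Total duration: 358 minutes
That is 5 hours and 58 minutes

358


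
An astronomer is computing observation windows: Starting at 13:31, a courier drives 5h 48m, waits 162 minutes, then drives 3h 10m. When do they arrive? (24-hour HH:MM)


Depart: 13:31
Leg 1: +348 min -> 19:19
Layover: +162 min -> 22:01
Leg 2: +190 min -> 01:11
Total travel: 700 minutes = 11h 40m
Arrival: 01:11

01:11


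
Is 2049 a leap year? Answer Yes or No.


Year: 2049
Divisible by 4? 2049 / 4 = 512.25 -> No
Not divisible by 4, so NOT a leap year

No


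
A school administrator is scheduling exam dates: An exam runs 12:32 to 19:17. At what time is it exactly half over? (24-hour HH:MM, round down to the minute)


Start time: 12:32 = 752 minutes from midnight
End time: 19:17 = 1157 minutes from midnight
Sum: 752 + 1157 = 1909
Midpoint: 1909 / 2 = 954 minutes
Convert: 954 / 60 = 15 hours, 54 minutes
Result: 15:54

15:54


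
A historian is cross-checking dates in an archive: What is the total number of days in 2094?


Year: 2094
Check leap year rules:
Divisible by 4? No
2094 is not a leap year
Days: 365

365


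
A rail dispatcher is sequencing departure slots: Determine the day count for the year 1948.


Year: 1948
Check leap year rules:
Divisible by 4? Yes
Divisible by 100? No
1948 is a leap year
Days: 366

366


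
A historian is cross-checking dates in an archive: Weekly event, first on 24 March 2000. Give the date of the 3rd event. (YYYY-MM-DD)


First occurrence: 2000-03-24 (occurrence 1)
Each occurrence is 7 days after the previous.
Occurrence 3 is 2 weeks after the first.
2 weeks = 14 days
2000-03-24 + 14 days = 2000-04-07

2000-04-07


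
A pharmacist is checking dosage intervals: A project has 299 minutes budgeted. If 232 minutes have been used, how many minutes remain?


Total budget: 299 minutes
Time used: 232 minutes
Remaining: 299 - 232 = 67 minutes
Percent used: 77.6%
Percent remaining: 22.4%

67


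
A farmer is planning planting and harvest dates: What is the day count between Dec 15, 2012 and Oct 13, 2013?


Start date: 2012-12-15
End date: 2013-10-13
Dec 2012: +17 days
Jan 2013: +31 days
Feb 2013: +28 days
... (8 more months)
Total: 302 days

302


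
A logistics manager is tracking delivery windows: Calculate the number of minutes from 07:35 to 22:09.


Start time: 07:35 = 455 minutes from midnight
End time: 22:09 = 1329 minutes from midnight
Difference: 1329 - 455 = 874 minutes
That is 14 hours and 34 minutes

874


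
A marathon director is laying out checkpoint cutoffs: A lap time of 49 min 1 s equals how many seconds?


Minutes: 49
Seconds: 1
Convert minutes to seconds: 49 x 60 = 2940
Add remaining seconds: 2940 + 1 = 2941

2941


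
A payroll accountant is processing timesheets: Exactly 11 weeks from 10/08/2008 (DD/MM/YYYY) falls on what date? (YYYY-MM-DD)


Start: 2008-08-10
Weeks to add: 11
Convert to days: 11 x 7 = 77 days
Add 77 days to 2008-08-10
Result: 2008-10-26

2008-10-26


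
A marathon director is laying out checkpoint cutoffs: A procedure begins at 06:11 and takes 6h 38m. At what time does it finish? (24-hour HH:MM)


Start time: 06:11
Adding: 6 hours 38 minutes
Minutes: 11 + 38 = 49
Hours: 6 + 6 + 0 = 12
Result: 12:49

12:49


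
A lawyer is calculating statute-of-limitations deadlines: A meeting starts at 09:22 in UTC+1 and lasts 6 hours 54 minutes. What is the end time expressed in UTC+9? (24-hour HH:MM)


Start: 09:22 in UTC+1
Step 1 - add duration:
  minutes: 22 + 54 = 76 (carry 1h)
  hours: 9 + 6 + 1 = 16
  end in UTC+1: 16:16
Step 2 - convert UTC+1 -> UTC+9:
  offset difference: 9 - (1) = 8 hours
  16 + (8) = 24 -> mod 24 = 0
Result: 00:16 in UTC+9

00:16


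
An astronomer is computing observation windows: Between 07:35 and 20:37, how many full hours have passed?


Start: 07:35
End: 20:37
Hour difference: 20 - 7 = 13 hours
Minute difference: 37 - 35 = 2 minutes
Total minutes: 782
Complete hours: 782 / 60 = 13 (remainder 2)

13


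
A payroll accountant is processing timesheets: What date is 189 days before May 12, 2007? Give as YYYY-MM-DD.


Start: 2007-05-12
Subtracting 189 days
Days already passed in May: 12
After going back through May: 177 more days to subtract
April 2007: 30 days, 147 remaining
March 2007: 31 days, 116 remaining
February 2007: 28 days, 88 remaining
January 2007: 31 days, 57 remaining
Result: 2006-11-04

2006-11-04


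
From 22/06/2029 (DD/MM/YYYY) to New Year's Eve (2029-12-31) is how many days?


Start: June 22, 2029
End: December 31, 2029
Days left in June: 8
July: 31
August: 31
September: 30
October: 31
... plus remaining months
Sum of remaining months: 184
Total: 8 + 184 = 192

192


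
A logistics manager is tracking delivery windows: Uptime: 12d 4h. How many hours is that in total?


Days: 12
Extra hours: 4
Hours per day: 24
Days to hours: 12 x 24 = 288
Total: 288 + 4 = 292

292


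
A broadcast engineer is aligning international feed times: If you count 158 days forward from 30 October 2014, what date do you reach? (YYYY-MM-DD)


Start: 2014-10-30
Adding 158 days
Days remaining in October: 1
After October: 157 days still to add
November 2014: 30 days, 127 remaining
December 2014: 31 days, 96 remaining
January 2015: 31 days, 65 remaining
February 2015: 28 days, 37 remaining
Result: 2015-04-06

2015-04-06


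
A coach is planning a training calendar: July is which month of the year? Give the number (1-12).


Calendar month order:
6. June
7. July <--
8. August
July is month number 7

7


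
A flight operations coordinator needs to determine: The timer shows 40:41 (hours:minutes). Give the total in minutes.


Hours: 40
Minutes: 41
Convert hours to minutes: 40 x 60 = 2400
Add remaining minutes: 2400 + 41 = 2441

2441


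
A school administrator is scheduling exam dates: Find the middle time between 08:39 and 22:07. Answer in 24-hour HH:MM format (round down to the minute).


Start time: 08:39 = 519 minutes from midnight
End time: 22:07 = 1327 minutes from midnight
Sum: 519 + 1327 = 1846
Midpoint: 1846 / 2 = 923 minutes
Convert: 923 / 60 = 15 hours, 23 minutes
Result: 15:23

15:23


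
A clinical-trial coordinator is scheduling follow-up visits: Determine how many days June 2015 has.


Month: June
Year: 2015
June is a 30-day month
Total: 30 days

30


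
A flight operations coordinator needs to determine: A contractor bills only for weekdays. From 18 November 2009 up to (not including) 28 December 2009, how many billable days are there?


Start: 2009-11-18 (Wednesday)
End (exclusive): 2009-12-28 (Monday)
Total calendar days: 40
Full weeks: 40 // 7 = 5 -> 25 weekdays
Remaining 5 days starting on Wednesday:
  Wed(w), Thu(w), Fri(w), Sat(-), Sun(-) -> 3 weekdays
Total business days: 25 + 3 = 28

28


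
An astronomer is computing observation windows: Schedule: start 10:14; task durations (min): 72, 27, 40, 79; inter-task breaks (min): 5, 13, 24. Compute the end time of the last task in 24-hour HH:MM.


Start: 10:14 = 614 min from midnight
  after task 1 (72 min): 11:26
  after break (5 min): 11:31
  after task 2 (27 min): 11:58
  after break (13 min): 12:11
  after task 3 (40 min): 12:51
  after break (24 min): 13:15
  after task 4 (79 min): 14:34
Total elapsed: 260 minutes
End time: 14:34

14:34


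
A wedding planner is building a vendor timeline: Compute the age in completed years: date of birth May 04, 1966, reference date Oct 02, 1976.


Birth: 1966-05-04
Reference: 1976-10-02
Year difference: 1976 - 1966 = 10
Has birthday (05-04) occurred by 10-02? Yes
Age in full years: 10

10


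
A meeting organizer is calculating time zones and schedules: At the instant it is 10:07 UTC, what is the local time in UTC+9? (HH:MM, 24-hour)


Local time: 10:07 at UTC (offset 0h)
Target zone: UTC+9 (offset 9h)
Difference: 9 - (0) = 9 hours
Calculation: 10 + (9) = 19
Result: 19:07

19:07


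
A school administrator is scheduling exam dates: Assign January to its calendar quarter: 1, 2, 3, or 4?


Month: January (month 1)
Q1: January-March (months 1-3)
Q2: April-June (months 4-6)
Q3: July-September (months 7-9)
Q4: October-December (months 10-12)
Month 1 falls in Q1

1


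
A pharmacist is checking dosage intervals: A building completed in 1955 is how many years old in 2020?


Birth year: 1955
Current year: 2020
Age = current year - birth year
Age = 2020 - 1955 = 65

65


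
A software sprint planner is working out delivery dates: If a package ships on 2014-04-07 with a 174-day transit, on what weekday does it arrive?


Start: 2014-04-07 (Monday)
Step 1 - find target date: add 174 days
  2014-04-07 + 174 days = 2014-09-28
Step 2 - day of week:
  174 mod 7 = 6
  Monday + 6 days -> Sunday
Result: Sunday (2014-09-28)

Sunday


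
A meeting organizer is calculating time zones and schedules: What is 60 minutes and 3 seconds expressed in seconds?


Minutes: 60
Extra seconds: 3
Seconds per minute: 60
Minutes to seconds: 60 x 60 = 3600
Total: 3600 + 3 = 3603

3603


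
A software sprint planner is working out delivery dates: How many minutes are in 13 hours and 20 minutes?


Hours: 13
Extra minutes: 20
Minutes per hour: 60
Hours to minutes: 13 x 60 = 780
Total: 780 + 20 = 800

800


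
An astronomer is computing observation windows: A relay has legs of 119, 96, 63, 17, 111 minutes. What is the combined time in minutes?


Durations: 119, 96, 63, 17, 111
Running sum: 119
+ 96 = 215
+ 63 = 278
+ 17 = 295
+ 111 = 406
Total duration: 406 minutes
That is 6 hours and 46 minutes

406


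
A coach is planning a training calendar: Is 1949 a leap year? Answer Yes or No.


Year: 1949
Divisible by 4? 1949 / 4 = 487.25 -> No
Not divisible by 4, so NOT a leap year

No


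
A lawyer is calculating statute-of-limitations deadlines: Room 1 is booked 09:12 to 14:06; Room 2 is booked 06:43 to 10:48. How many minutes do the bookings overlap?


Interval A: [552, 846] minutes from midnight
Interval B: [403, 648] minutes from midnight
Overlap start = max(552, 403) = 552
Overlap end = min(846, 648) = 648
Overlap = 648 - 552 = 96 minutes

96


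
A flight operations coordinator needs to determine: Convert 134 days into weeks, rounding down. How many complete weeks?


Total days: 134
Days per week: 7
Division: 134 / 7 = 19 remainder 1
Complete weeks: 19
Remaining days: 1

19


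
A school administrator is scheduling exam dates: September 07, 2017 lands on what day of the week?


Date: 2017-09-07
January 1, 2017 is a Sunday
Day of year: 250
Offset from Jan 1: 249 days
249 mod 7 = 4
Result: Thursday

Thursday


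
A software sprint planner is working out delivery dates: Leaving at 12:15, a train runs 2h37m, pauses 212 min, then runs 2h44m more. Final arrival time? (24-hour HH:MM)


Depart: 12:15
Leg 1: +157 min -> 14:52
Layover: +212 min -> 18:24
Leg 2: +164 min -> 21:08
Total travel: 533 minutes = 8h 53m
Arrival: 21:08

21:08


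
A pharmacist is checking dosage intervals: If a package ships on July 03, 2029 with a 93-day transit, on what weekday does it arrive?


Start: 2029-07-03 (Tuesday)
Step 1 - find target date: add 93 days
  2029-07-03 + 93 days = 2029-10-04
Step 2 - day of week:
  93 mod 7 = 2
  Tuesday + 2 days -> Thursday
Result: Thursday (2029-10-04)

Thursday


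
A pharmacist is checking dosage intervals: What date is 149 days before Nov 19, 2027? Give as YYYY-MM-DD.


Start: 2027-11-19
Subtracting 149 days
Days already passed in November: 19
After going back through November: 130 more days to subtract
October 2027: 31 days, 99 remaining
September 2027: 30 days, 69 remaining
August 2027: 31 days, 38 remaining
July 2027: 31 days, 7 remaining
Result: 2027-06-23

2027-06-23


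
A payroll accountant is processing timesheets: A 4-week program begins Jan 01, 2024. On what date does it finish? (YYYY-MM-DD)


Start: 2024-01-01
Weeks to add: 4
Convert to days: 4 x 7 = 28 days
Add 28 days to 2024-01-01
Result: 2024-01-29

2024-01-29


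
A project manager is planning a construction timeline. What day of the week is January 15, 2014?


Date: 2014-01-15
January 1, 2014 is a Wednesday
Day of year: 15
Offset from Jan 1: 14 days
14 mod 7 = 0
Result: Wednesday

Wednesday


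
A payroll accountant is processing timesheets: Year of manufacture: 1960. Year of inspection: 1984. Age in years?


Birth year: 1960
Current year: 1984
Age = current year - birth year
Age = 1984 - 1960 = 24

24


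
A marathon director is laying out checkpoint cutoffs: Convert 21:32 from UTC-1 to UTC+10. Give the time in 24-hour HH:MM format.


Local time: 21:32 at UTC-1 (offset -1h)
Target zone: UTC+10 (offset 10h)
Difference: 10 - (-1) = 11 hours
Calculation: 21 + (11) = 32
Wraparound: (32) mod 24 = 8
Result: 08:32

08:32


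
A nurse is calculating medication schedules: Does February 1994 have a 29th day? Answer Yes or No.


Year: 1994
Divisible by 4? 1994 / 4 = 498.5 -> No
Not divisible by 4, so NOT a leap year

No


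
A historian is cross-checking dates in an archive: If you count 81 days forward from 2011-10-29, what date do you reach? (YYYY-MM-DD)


Start: 2011-10-29
Adding 81 days
Days remaining in October: 2
After October: 79 days still to add
November 2011: 30 days, 49 remaining
December 2011: 31 days, 18 remaining
January 2012 has 31 days, need 18
Result: 2012-01-18

2012-01-18


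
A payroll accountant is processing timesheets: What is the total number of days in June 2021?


Month: June
Year: 2021
June is a 30-day month
Total: 30 days

30


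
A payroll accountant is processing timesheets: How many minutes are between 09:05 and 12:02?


Start time: 09:05 = 545 minutes from midnight
End time: 12:02 = 722 minutes from midnight
Difference: 722 - 545 = 177 minutes
That is 2 hours and 57 minutes

177


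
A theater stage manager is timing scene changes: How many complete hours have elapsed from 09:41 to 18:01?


Start: 09:41
End: 18:01
Hour difference: 18 - 9 = 9 hours
Minute difference: 1 - 41 = -40 minutes
Total minutes: 500
Complete hours: 500 / 60 = 8 (remainder 20)

8


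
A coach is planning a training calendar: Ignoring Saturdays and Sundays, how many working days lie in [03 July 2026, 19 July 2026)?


Start: 2026-07-03 (Friday)
End (exclusive): 2026-07-19 (Sunday)
Total calendar days: 16
Full weeks: 16 // 7 = 2 -> 10 weekdays
Remaining 2 days starting on Friday:
  Fri(w), Sat(-) -> 1 weekdays
Total business days: 10 + 1 = 11

11
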